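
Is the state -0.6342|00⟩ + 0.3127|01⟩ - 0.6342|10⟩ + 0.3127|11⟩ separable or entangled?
Separable

Writing the state as a|00⟩ + b|01⟩ + c|10⟩ + d|11⟩, it is a product state iff ad − bc = 0.
Here (a, b, c, d) = (-0.6342, 0.3127, -0.6342, 0.3127): ad − bc = (-0.6342)(0.3127) − (0.3127)(-0.6342) = 0, so the state is separable.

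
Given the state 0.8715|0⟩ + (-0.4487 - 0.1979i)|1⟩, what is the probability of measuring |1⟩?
0.2405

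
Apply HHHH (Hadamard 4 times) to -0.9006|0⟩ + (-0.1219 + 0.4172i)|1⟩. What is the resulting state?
-0.9006|0⟩ + (-0.1219 + 0.4172i)|1⟩

H² = I, so an even number of Hadamards cancels: H^4 = I and the state is unchanged.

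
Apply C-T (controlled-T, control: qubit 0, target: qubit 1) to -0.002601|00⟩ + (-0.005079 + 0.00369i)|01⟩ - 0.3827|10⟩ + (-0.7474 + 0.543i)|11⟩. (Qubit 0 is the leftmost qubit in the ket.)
-0.002601|00⟩ + (-0.005079 + 0.00369i)|01⟩ - 0.3827|10⟩ + (-0.9125 - 0.1445i)|11⟩

C-T leaves the control-|0⟩ kets |00⟩, |01⟩ unchanged and applies T to qubit 1 on the control-|1⟩ pair (|10⟩, |11⟩).
T = [[1, 0], [0, (1/√2 + (1/√2)i)]].
With a = amp(|10⟩) = -0.3827 and b = amp(|11⟩) = (-0.7474 + 0.543i):
new amp(|10⟩) = (1)·a = -0.3827
new amp(|11⟩) = (1/√2 + (1/√2)i)·b = (-0.9125 - 0.1445i)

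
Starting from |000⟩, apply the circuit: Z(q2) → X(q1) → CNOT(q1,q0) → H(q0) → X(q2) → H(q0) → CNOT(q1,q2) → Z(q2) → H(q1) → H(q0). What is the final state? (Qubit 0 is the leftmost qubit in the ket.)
1/2|000⟩ - 1/2|010⟩ - 1/2|100⟩ + 1/2|110⟩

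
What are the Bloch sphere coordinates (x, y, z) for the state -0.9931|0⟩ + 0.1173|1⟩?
(-0.233, 0, 0.9725)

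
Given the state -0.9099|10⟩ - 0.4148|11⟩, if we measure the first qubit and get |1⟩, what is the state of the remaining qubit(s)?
-0.9099|0⟩ - 0.4148|1⟩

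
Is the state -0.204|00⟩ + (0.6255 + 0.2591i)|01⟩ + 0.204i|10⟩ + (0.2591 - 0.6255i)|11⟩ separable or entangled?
Separable

Writing the state as a|00⟩ + b|01⟩ + c|10⟩ + d|11⟩, it is a product state iff ad − bc = 0.
Here (a, b, c, d) = (-0.204, (0.6255 + 0.2591i), 0.204i, (0.2591 - 0.6255i)): ad − bc = (-0.204)(0.2591 - 0.6255i) − (0.6255 + 0.2591i)(0.204i) = 0, so the state is separable.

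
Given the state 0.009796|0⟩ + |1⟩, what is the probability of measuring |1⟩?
1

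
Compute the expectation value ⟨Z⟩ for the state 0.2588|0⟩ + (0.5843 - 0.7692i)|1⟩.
-0.8661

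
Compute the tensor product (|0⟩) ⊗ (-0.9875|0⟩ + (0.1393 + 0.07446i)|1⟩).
-0.9875|00⟩ + (0.1393 + 0.07446i)|01⟩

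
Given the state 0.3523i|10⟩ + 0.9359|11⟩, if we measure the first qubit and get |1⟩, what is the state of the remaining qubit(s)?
0.3523i|0⟩ + 0.9359|1⟩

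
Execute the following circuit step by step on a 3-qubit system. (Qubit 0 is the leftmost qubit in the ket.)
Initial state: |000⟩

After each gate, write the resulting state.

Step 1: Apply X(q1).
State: |010⟩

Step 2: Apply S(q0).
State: |010⟩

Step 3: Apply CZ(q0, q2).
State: |010⟩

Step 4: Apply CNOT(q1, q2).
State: |011⟩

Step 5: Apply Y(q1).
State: -i|001⟩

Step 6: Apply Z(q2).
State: i|001⟩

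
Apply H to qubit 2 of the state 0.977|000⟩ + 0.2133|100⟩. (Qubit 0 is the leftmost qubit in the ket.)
0.6908|000⟩ + 0.6908|001⟩ + 0.1508|100⟩ + 0.1508|101⟩

H on qubit 2 mixes each pair of kets that differ only in qubit 2: amplitudes (a, b) of (|…0…⟩, |…1…⟩) become ((a + b)/√2, (a − b)/√2). Kets absent from the input have amplitude 0.
(|000⟩, |001⟩): (a, b) = (0.977, 0) → (0.6908, 0.6908)
(|100⟩, |101⟩): (a, b) = (0.2133, 0) → (0.1508, 0.1508)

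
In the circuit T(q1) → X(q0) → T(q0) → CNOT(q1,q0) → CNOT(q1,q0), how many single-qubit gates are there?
3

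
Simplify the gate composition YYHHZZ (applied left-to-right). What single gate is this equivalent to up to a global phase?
I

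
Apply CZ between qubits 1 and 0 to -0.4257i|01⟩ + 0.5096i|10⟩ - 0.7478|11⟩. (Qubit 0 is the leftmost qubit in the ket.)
-0.4257i|01⟩ + 0.5096i|10⟩ + 0.7478|11⟩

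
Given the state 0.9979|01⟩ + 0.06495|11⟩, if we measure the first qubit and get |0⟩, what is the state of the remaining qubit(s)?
|1⟩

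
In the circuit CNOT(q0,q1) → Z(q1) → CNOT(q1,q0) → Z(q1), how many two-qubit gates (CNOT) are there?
2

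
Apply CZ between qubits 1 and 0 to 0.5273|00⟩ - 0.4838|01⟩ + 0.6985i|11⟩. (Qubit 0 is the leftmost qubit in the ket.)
0.5273|00⟩ - 0.4838|01⟩ - 0.6985i|11⟩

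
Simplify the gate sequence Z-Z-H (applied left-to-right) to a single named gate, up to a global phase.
H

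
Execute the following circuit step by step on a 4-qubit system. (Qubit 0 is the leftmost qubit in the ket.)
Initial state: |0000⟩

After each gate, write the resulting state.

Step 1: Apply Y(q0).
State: i|1000⟩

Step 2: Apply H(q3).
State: (1/√2)i|1000⟩ + (1/√2)i|1001⟩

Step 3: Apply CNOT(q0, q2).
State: (1/√2)i|1010⟩ + (1/√2)i|1011⟩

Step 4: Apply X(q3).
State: (1/√2)i|1010⟩ + (1/√2)i|1011⟩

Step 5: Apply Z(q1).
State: (1/√2)i|1010⟩ + (1/√2)i|1011⟩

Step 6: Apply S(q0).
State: -1/√2|1010⟩ - 1/√2|1011⟩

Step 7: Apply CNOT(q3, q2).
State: -1/√2|1001⟩ - 1/√2|1010⟩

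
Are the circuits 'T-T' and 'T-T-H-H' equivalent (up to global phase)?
Yes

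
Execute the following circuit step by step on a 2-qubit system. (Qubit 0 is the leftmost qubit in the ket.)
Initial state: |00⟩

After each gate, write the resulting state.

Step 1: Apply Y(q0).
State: i|10⟩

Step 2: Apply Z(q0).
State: -i|10⟩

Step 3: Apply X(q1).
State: -i|11⟩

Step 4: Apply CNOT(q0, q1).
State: -i|10⟩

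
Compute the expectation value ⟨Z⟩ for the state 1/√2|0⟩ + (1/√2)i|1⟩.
0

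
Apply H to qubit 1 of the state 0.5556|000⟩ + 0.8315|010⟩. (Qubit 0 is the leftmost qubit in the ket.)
0.9808|000⟩ - 0.1951|010⟩

H on qubit 1 mixes each pair of kets that differ only in qubit 1: amplitudes (a, b) of (|…0…⟩, |…1…⟩) become ((a + b)/√2, (a − b)/√2). Kets absent from the input have amplitude 0.
(|000⟩, |010⟩): (a, b) = (0.5556, 0.8315) → (0.9808, -0.1951)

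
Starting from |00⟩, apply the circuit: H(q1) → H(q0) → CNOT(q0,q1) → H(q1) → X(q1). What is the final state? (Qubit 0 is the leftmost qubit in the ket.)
1/√2|01⟩ + 1/√2|11⟩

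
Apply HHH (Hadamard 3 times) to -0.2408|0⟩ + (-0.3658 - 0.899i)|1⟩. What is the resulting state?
(-0.4289 - 0.6357i)|0⟩ + (0.08839 + 0.6357i)|1⟩

H² = I, so H^3 = H: a single Hadamard. With (a, b) = (-0.2408, (-0.3658 - 0.899i)), H gives ((a + b)/√2, (a − b)/√2) = ((-0.4289 - 0.6357i), (0.08839 + 0.6357i)).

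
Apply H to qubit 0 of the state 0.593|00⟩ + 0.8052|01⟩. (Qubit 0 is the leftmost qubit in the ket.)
0.4193|00⟩ + 0.5694|01⟩ + 0.4193|10⟩ + 0.5694|11⟩

H on qubit 0 mixes each pair of kets that differ only in qubit 0: amplitudes (a, b) of (|…0…⟩, |…1…⟩) become ((a + b)/√2, (a − b)/√2). Kets absent from the input have amplitude 0.
(|00⟩, |10⟩): (a, b) = (0.593, 0) → (0.4193, 0.4193)
(|01⟩, |11⟩): (a, b) = (0.8052, 0) → (0.5694, 0.5694)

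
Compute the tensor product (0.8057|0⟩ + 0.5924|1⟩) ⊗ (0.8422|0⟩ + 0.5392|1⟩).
0.6786|00⟩ + 0.4344|01⟩ + 0.4989|10⟩ + 0.3194|11⟩

amp(|b₁b₂…⟩) = product of the factor amplitudes for bits b₁, b₂, …; only kets whose every factor amplitude is nonzero survive.
|00⟩: (0.8057)(0.8422) = 0.6786
|01⟩: (0.8057)(0.5392) = 0.4344
|10⟩: (0.5924)(0.8422) = 0.4989
|11⟩: (0.5924)(0.5392) = 0.3194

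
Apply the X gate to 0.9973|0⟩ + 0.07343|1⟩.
0.07343|0⟩ + 0.9973|1⟩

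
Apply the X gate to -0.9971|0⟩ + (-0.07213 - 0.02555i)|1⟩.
(-0.07213 - 0.02555i)|0⟩ - 0.9971|1⟩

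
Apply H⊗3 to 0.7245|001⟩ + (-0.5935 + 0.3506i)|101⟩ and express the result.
(0.04632 + 0.124i)|000⟩ + (-0.04632 - 0.124i)|001⟩ + (0.04632 + 0.124i)|010⟩ + (-0.04632 - 0.124i)|011⟩ + (0.466 - 0.124i)|100⟩ + (-0.466 + 0.124i)|101⟩ + (0.466 - 0.124i)|110⟩ + (-0.466 + 0.124i)|111⟩

H⊗3 gives amp(|y⟩) = (1/2√2) Σ_x (−1)^(x·y) amp(|x⟩), where x·y is the number of positions in which both x and y have a 1.
|000⟩: (0.7245 + (-0.5935 + 0.3506i))/(2√2) = (0.04632 + 0.124i)
|001⟩: (-0.7245 - (-0.5935 + 0.3506i))/(2√2) = (-0.04632 - 0.124i)
|010⟩: (0.7245 + (-0.5935 + 0.3506i))/(2√2) = (0.04632 + 0.124i)
|011⟩: (-0.7245 - (-0.5935 + 0.3506i))/(2√2) = (-0.04632 - 0.124i)
|100⟩: (0.7245 - (-0.5935 + 0.3506i))/(2√2) = (0.466 - 0.124i)
|101⟩: (-0.7245 + (-0.5935 + 0.3506i))/(2√2) = (-0.466 + 0.124i)
|110⟩: (0.7245 - (-0.5935 + 0.3506i))/(2√2) = (0.466 - 0.124i)
|111⟩: (-0.7245 + (-0.5935 + 0.3506i))/(2√2) = (-0.466 + 0.124i)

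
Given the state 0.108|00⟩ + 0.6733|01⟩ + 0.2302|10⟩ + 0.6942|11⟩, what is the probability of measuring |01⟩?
0.4533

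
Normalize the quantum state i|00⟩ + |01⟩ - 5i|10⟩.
0.1925i|00⟩ + 0.1925|01⟩ - 0.9623i|10⟩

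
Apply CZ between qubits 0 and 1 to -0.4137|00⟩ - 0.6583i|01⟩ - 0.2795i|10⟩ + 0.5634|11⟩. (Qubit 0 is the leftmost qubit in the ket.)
-0.4137|00⟩ - 0.6583i|01⟩ - 0.2795i|10⟩ - 0.5634|11⟩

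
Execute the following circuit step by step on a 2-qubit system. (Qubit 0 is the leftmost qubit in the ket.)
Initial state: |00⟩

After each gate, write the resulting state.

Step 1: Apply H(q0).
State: 1/√2|00⟩ + 1/√2|10⟩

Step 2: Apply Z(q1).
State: 1/√2|00⟩ + 1/√2|10⟩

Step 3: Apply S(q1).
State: 1/√2|00⟩ + 1/√2|10⟩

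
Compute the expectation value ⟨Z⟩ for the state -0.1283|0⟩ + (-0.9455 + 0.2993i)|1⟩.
-0.9671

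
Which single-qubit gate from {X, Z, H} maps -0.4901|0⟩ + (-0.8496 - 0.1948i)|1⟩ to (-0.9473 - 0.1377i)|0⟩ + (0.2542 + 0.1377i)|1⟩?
H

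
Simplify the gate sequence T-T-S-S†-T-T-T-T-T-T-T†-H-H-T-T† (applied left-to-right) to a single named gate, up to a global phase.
T†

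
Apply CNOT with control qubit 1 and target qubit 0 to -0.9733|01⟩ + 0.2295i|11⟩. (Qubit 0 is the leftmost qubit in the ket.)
0.2295i|01⟩ - 0.9733|11⟩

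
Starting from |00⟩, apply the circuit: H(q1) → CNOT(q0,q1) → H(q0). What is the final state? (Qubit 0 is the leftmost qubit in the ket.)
1/2|00⟩ + 1/2|01⟩ + 1/2|10⟩ + 1/2|11⟩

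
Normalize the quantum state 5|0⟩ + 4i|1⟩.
0.7809|0⟩ + 0.6247i|1⟩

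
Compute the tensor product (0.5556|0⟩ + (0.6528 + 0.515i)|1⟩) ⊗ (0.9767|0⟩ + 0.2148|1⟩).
0.5427|00⟩ + 0.1193|01⟩ + (0.6376 + 0.503i)|10⟩ + (0.1402 + 0.1106i)|11⟩

amp(|b₁b₂…⟩) = product of the factor amplitudes for bits b₁, b₂, …; only kets whose every factor amplitude is nonzero survive.
|00⟩: (0.5556)(0.9767) = 0.5427
|01⟩: (0.5556)(0.2148) = 0.1193
|10⟩: (0.6528 + 0.515i)(0.9767) = (0.6376 + 0.503i)
|11⟩: (0.6528 + 0.515i)(0.2148) = (0.1402 + 0.1106i)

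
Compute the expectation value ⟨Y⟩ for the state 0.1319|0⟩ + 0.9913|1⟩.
0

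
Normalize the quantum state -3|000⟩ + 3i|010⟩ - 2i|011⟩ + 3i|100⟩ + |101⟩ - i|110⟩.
-0.5222|000⟩ + 0.5222i|010⟩ - 0.3482i|011⟩ + 0.5222i|100⟩ + 0.1741|101⟩ - 0.1741i|110⟩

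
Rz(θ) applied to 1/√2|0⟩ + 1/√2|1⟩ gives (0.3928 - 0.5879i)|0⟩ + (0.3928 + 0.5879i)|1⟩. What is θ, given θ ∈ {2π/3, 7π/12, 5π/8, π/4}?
5π/8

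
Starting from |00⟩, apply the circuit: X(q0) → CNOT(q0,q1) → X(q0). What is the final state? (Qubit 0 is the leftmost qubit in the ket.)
|01⟩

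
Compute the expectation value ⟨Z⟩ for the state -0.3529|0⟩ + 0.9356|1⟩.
-0.7508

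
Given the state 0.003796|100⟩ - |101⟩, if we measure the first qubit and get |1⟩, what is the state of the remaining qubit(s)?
0.003796|00⟩ - |01⟩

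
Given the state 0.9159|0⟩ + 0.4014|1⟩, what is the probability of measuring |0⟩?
0.8389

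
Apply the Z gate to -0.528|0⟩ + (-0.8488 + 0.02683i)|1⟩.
-0.528|0⟩ + (0.8488 - 0.02683i)|1⟩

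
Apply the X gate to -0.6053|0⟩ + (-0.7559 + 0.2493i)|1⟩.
(-0.7559 + 0.2493i)|0⟩ - 0.6053|1⟩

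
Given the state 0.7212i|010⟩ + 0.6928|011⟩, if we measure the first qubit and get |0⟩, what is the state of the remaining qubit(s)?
0.7212i|10⟩ + 0.6928|11⟩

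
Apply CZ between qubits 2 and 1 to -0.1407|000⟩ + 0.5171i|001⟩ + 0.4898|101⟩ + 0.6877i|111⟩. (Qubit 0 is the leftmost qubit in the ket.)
-0.1407|000⟩ + 0.5171i|001⟩ + 0.4898|101⟩ - 0.6877i|111⟩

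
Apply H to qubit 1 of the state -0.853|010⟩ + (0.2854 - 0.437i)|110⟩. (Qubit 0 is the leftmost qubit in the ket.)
-0.6032|000⟩ + 0.6032|010⟩ + (0.2018 - 0.309i)|100⟩ + (-0.2018 + 0.309i)|110⟩

H on qubit 1 mixes each pair of kets that differ only in qubit 1: amplitudes (a, b) of (|…0…⟩, |…1…⟩) become ((a + b)/√2, (a − b)/√2). Kets absent from the input have amplitude 0.
(|000⟩, |010⟩): (a, b) = (0, -0.853) → (-0.6032, 0.6032)
(|100⟩, |110⟩): (a, b) = (0, (0.2854 - 0.437i)) → ((0.2018 - 0.309i), (-0.2018 + 0.309i))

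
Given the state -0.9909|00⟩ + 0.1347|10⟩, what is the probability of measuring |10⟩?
0.01814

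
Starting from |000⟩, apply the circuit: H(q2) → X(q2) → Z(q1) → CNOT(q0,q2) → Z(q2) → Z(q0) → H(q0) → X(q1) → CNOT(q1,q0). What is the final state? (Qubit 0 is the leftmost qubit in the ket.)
1/2|010⟩ - 1/2|011⟩ + 1/2|110⟩ - 1/2|111⟩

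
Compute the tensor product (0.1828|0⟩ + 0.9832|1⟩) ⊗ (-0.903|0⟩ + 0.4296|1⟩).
-0.1651|00⟩ + 0.07853|01⟩ - 0.8878|10⟩ + 0.4224|11⟩

amp(|b₁b₂…⟩) = product of the factor amplitudes for bits b₁, b₂, …; only kets whose every factor amplitude is nonzero survive.
|00⟩: (0.1828)(-0.903) = -0.1651
|01⟩: (0.1828)(0.4296) = 0.07853
|10⟩: (0.9832)(-0.903) = -0.8878
|11⟩: (0.9832)(0.4296) = 0.4224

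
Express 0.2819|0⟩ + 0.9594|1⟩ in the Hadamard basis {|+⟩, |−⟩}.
0.8777|+⟩ - 0.4791|−⟩

With |ψ⟩ = α|0⟩ + β|1⟩, the Hadamard-basis coefficients are ⟨+|ψ⟩ = (α + β)/√2 and ⟨−|ψ⟩ = (α − β)/√2.
Here α = 0.2819, β = 0.9594: (α + β)/√2 = 0.8777, (α − β)/√2 = -0.4791.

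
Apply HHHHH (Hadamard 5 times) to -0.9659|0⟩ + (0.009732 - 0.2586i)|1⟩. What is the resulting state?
(-0.6761 - 0.1829i)|0⟩ + (-0.6899 + 0.1829i)|1⟩

H² = I, so H^5 = H: a single Hadamard. With (a, b) = (-0.9659, (0.009732 - 0.2586i)), H gives ((a + b)/√2, (a − b)/√2) = ((-0.6761 - 0.1829i), (-0.6899 + 0.1829i)).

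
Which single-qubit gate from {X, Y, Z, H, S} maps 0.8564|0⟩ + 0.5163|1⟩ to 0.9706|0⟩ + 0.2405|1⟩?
H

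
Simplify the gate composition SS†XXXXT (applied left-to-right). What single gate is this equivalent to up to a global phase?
T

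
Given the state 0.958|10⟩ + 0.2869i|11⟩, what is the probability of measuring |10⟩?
0.9178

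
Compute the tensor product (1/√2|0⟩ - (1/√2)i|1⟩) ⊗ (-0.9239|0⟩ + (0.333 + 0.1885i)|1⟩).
-0.6533|00⟩ + (0.2355 + 0.1333i)|01⟩ + 0.6533i|10⟩ + (0.1333 - 0.2355i)|11⟩

amp(|b₁b₂…⟩) = product of the factor amplitudes for bits b₁, b₂, …; only kets whose every factor amplitude is nonzero survive.
|00⟩: (1/√2)(-0.9239) = -0.6533
|01⟩: (1/√2)(0.333 + 0.1885i) = (0.2355 + 0.1333i)
|10⟩: (-(1/√2)i)(-0.9239) = 0.6533i
|11⟩: (-(1/√2)i)(0.333 + 0.1885i) = (0.1333 - 0.2355i)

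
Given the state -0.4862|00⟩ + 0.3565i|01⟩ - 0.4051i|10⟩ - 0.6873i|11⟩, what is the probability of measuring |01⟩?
0.1271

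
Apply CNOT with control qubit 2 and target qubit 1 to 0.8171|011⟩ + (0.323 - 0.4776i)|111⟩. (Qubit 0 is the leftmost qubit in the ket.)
0.8171|001⟩ + (0.323 - 0.4776i)|101⟩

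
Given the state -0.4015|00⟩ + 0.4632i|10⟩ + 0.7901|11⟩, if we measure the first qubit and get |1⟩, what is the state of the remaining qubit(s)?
0.5058i|0⟩ + 0.8627|1⟩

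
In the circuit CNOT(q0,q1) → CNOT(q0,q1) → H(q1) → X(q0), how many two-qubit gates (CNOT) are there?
2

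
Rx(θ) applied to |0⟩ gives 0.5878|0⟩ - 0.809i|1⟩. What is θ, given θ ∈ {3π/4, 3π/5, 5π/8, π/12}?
3π/5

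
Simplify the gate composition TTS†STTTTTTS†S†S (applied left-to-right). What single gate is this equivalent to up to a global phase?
S†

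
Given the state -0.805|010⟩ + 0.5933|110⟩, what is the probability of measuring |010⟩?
0.648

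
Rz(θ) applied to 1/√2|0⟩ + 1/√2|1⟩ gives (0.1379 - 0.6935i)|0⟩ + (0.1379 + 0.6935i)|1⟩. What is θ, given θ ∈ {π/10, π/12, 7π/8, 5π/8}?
7π/8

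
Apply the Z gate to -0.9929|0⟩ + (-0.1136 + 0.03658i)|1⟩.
-0.9929|0⟩ + (0.1136 - 0.03658i)|1⟩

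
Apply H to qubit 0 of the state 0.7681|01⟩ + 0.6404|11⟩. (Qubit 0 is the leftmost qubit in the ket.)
0.996|01⟩ + 0.0903|11⟩

H on qubit 0 mixes each pair of kets that differ only in qubit 0: amplitudes (a, b) of (|…0…⟩, |…1…⟩) become ((a + b)/√2, (a − b)/√2). Kets absent from the input have amplitude 0.
(|01⟩, |11⟩): (a, b) = (0.7681, 0.6404) → (0.996, 0.0903)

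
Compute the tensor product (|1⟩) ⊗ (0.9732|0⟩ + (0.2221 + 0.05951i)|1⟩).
0.9732|10⟩ + (0.2221 + 0.05951i)|11⟩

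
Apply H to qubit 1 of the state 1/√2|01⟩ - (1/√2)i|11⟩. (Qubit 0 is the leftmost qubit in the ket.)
1/2|00⟩ - 1/2|01⟩ - (1/2)i|10⟩ + (1/2)i|11⟩

H on qubit 1 mixes each pair of kets that differ only in qubit 1: amplitudes (a, b) of (|…0…⟩, |…1…⟩) become ((a + b)/√2, (a − b)/√2). Kets absent from the input have amplitude 0.
(|00⟩, |01⟩): (a, b) = (0, 1/√2) → (1/2, -1/2)
(|10⟩, |11⟩): (a, b) = (0, -(1/√2)i) → (-(1/2)i, (1/2)i)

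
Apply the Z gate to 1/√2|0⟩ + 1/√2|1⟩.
1/√2|0⟩ - 1/√2|1⟩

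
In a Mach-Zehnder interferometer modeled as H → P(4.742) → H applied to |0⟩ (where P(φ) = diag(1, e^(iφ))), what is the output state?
(0.5148 - 0.4998i)|0⟩ + (0.4852 + 0.4998i)|1⟩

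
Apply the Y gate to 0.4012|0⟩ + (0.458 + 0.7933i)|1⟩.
(0.7933 - 0.458i)|0⟩ + 0.4012i|1⟩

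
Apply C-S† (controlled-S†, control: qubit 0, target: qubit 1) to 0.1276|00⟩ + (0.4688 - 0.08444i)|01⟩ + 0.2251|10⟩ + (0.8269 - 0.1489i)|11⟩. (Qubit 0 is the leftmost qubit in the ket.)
0.1276|00⟩ + (0.4688 - 0.08444i)|01⟩ + 0.2251|10⟩ + (-0.1489 - 0.8269i)|11⟩

C-S† leaves the control-|0⟩ kets |00⟩, |01⟩ unchanged and applies S† to qubit 1 on the control-|1⟩ pair (|10⟩, |11⟩).
S† = [[1, 0], [0, -i]].
With a = amp(|10⟩) = 0.2251 and b = amp(|11⟩) = (0.8269 - 0.1489i):
new amp(|10⟩) = (1)·a = 0.2251
new amp(|11⟩) = (-i)·b = (-0.1489 - 0.8269i)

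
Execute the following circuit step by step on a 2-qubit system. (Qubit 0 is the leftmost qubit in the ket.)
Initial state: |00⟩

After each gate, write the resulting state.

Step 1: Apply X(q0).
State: |10⟩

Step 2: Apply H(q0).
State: 1/√2|00⟩ - 1/√2|10⟩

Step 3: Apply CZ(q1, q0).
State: 1/√2|00⟩ - 1/√2|10⟩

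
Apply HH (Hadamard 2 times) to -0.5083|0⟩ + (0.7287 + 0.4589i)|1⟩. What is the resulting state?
-0.5083|0⟩ + (0.7287 + 0.4589i)|1⟩

H² = I, so an even number of Hadamards cancels: H^2 = I and the state is unchanged.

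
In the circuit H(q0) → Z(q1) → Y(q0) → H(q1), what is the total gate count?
4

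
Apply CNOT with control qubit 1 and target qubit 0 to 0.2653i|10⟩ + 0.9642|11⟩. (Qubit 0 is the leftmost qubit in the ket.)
0.9642|01⟩ + 0.2653i|10⟩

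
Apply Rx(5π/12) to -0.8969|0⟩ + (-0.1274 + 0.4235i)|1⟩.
(-0.4537 + 0.07756i)|0⟩ + (-0.1011 + 0.882i)|1⟩

Rx(5π/12) = [[cos(θ/2), −i·sin(θ/2)], [−i·sin(θ/2), cos(θ/2)]]; θ = 5π/12, cos(θ/2) ≈ 0.793353, sin(θ/2) ≈ 0.608761.
With a = amp(|0⟩) = -0.8969 and b = amp(|1⟩) = (-0.1274 + 0.4235i):
new amp(|0⟩) = (0.793353)·a + (-0.608761i)·b = (-0.4537 + 0.07756i)
new amp(|1⟩) = (-0.608761i)·a + (0.793353)·b = (-0.1011 + 0.882i)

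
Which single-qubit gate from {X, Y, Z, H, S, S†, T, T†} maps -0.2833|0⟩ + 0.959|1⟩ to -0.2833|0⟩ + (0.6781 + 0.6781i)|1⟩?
T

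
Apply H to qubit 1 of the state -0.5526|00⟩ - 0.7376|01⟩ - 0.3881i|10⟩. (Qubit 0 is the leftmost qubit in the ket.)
-0.9123|00⟩ + 0.1308|01⟩ - 0.2744i|10⟩ - 0.2744i|11⟩

H on qubit 1 mixes each pair of kets that differ only in qubit 1: amplitudes (a, b) of (|…0…⟩, |…1…⟩) become ((a + b)/√2, (a − b)/√2). Kets absent from the input have amplitude 0.
(|00⟩, |01⟩): (a, b) = (-0.5526, -0.7376) → (-0.9123, 0.1308)
(|10⟩, |11⟩): (a, b) = (-0.3881i, 0) → (-0.2744i, -0.2744i)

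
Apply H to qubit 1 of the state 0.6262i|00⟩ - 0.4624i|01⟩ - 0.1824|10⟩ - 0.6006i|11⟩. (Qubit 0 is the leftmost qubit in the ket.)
0.1158i|00⟩ + 0.7698i|01⟩ + (-0.129 - 0.4247i)|10⟩ + (-0.129 + 0.4247i)|11⟩

H on qubit 1 mixes each pair of kets that differ only in qubit 1: amplitudes (a, b) of (|…0…⟩, |…1…⟩) become ((a + b)/√2, (a − b)/√2). Kets absent from the input have amplitude 0.
(|00⟩, |01⟩): (a, b) = (0.6262i, -0.4624i) → (0.1158i, 0.7698i)
(|10⟩, |11⟩): (a, b) = (-0.1824, -0.6006i) → ((-0.129 - 0.4247i), (-0.129 + 0.4247i))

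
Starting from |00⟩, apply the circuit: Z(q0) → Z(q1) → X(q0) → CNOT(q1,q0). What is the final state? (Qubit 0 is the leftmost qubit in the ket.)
|10⟩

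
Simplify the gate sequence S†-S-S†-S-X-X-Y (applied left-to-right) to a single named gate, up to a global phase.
Y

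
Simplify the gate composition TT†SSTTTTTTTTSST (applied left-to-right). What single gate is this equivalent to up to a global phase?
T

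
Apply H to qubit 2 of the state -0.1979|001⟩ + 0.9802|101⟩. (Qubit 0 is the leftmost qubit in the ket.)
-0.1399|000⟩ + 0.1399|001⟩ + 0.6931|100⟩ - 0.6931|101⟩

H on qubit 2 mixes each pair of kets that differ only in qubit 2: amplitudes (a, b) of (|…0…⟩, |…1…⟩) become ((a + b)/√2, (a − b)/√2). Kets absent from the input have amplitude 0.
(|000⟩, |001⟩): (a, b) = (0, -0.1979) → (-0.1399, 0.1399)
(|100⟩, |101⟩): (a, b) = (0, 0.9802) → (0.6931, -0.6931)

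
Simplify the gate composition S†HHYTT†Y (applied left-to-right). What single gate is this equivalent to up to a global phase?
S†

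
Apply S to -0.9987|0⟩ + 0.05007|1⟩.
-0.9987|0⟩ + 0.05007i|1⟩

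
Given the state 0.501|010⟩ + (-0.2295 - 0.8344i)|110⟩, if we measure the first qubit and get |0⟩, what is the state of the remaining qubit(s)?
|10⟩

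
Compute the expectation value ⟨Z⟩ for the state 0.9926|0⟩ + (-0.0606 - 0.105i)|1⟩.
0.9706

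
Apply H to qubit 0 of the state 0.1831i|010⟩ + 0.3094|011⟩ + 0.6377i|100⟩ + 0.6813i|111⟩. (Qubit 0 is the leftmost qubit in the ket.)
0.4509i|000⟩ + 0.1295i|010⟩ + (0.2188 + 0.4818i)|011⟩ - 0.4509i|100⟩ + 0.1295i|110⟩ + (0.2188 - 0.4818i)|111⟩

H on qubit 0 mixes each pair of kets that differ only in qubit 0: amplitudes (a, b) of (|…0…⟩, |…1…⟩) become ((a + b)/√2, (a − b)/√2). Kets absent from the input have amplitude 0.
(|000⟩, |100⟩): (a, b) = (0, 0.6377i) → (0.4509i, -0.4509i)
(|010⟩, |110⟩): (a, b) = (0.1831i, 0) → (0.1295i, 0.1295i)
(|011⟩, |111⟩): (a, b) = (0.3094, 0.6813i) → ((0.2188 + 0.4818i), (0.2188 - 0.4818i))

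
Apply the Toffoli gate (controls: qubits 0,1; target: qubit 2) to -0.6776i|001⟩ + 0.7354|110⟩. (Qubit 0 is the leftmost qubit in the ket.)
-0.6776i|001⟩ + 0.7354|111⟩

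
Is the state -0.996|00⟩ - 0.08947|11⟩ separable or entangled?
Entangled

Writing the state as a|00⟩ + b|01⟩ + c|10⟩ + d|11⟩, it is a product state iff ad − bc = 0.
Here (a, b, c, d) = (-0.996, 0, 0, -0.08947): ad − bc = (-0.996)(-0.08947) − (0)(0) = 0.08911 ≠ 0, so the state is entangled.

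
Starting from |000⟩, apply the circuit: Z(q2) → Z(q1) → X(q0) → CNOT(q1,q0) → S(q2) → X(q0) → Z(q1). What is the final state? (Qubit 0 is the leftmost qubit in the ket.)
|000⟩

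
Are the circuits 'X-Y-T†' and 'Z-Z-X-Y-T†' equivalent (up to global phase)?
Yes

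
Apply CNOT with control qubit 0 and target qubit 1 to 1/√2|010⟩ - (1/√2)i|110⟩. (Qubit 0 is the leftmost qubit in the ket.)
1/√2|010⟩ - (1/√2)i|100⟩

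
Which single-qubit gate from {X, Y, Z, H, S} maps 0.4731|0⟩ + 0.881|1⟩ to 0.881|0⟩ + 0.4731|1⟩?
X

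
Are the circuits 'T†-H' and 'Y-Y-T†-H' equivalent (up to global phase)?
Yes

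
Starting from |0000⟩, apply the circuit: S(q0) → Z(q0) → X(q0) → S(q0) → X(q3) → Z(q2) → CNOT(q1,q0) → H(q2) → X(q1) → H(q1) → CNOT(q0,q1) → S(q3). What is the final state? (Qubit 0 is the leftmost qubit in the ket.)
1/2|1001⟩ + 1/2|1011⟩ - 1/2|1101⟩ - 1/2|1111⟩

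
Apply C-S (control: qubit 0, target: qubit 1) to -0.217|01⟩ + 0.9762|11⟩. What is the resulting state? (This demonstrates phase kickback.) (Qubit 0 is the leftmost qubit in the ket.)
-0.217|01⟩ + 0.9762i|11⟩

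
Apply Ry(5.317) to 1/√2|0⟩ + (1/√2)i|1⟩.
(-0.6262 - 0.3285i)|0⟩ + (0.3285 - 0.6262i)|1⟩

Ry(5.317) = [[cos(θ/2), −sin(θ/2)], [sin(θ/2), cos(θ/2)]]; θ = 5.317, cos(θ/2) ≈ -0.885563, sin(θ/2) ≈ 0.46452.
With a = amp(|0⟩) = 1/√2 and b = amp(|1⟩) = (1/√2)i:
new amp(|0⟩) = (-0.885563)·a + (-0.46452)·b = (-0.6262 - 0.3285i)
new amp(|1⟩) = (0.46452)·a + (-0.885563)·b = (0.3285 - 0.6262i)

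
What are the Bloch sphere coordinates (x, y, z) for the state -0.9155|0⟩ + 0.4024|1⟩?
(-0.7368, 0, 0.6762)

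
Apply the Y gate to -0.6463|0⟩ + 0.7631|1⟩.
-0.7631i|0⟩ - 0.6463i|1⟩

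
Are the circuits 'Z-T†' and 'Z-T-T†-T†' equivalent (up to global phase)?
Yes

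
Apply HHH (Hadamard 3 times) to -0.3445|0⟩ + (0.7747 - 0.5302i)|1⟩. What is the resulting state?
(0.3042 - 0.3749i)|0⟩ + (-0.7914 + 0.3749i)|1⟩

H² = I, so H^3 = H: a single Hadamard. With (a, b) = (-0.3445, (0.7747 - 0.5302i)), H gives ((a + b)/√2, (a − b)/√2) = ((0.3042 - 0.3749i), (-0.7914 + 0.3749i)).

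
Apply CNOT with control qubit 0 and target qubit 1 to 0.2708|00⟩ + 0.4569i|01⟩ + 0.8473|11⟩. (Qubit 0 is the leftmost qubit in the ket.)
0.2708|00⟩ + 0.4569i|01⟩ + 0.8473|10⟩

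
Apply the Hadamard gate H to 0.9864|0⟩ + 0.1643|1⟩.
0.8137|0⟩ + 0.5813|1⟩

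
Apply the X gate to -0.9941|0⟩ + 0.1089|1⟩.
0.1089|0⟩ - 0.9941|1⟩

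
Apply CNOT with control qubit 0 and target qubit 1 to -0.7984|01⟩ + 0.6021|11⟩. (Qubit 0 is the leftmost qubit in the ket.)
-0.7984|01⟩ + 0.6021|10⟩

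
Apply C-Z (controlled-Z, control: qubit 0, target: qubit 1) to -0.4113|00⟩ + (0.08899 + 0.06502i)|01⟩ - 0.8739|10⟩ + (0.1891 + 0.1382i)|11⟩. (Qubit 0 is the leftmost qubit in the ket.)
-0.4113|00⟩ + (0.08899 + 0.06502i)|01⟩ - 0.8739|10⟩ + (-0.1891 - 0.1382i)|11⟩

C-Z leaves the control-|0⟩ kets |00⟩, |01⟩ unchanged and applies Z to qubit 1 on the control-|1⟩ pair (|10⟩, |11⟩).
Z = [[1, 0], [0, -1]].
With a = amp(|10⟩) = -0.8739 and b = amp(|11⟩) = (0.1891 + 0.1382i):
new amp(|10⟩) = (1)·a = -0.8739
new amp(|11⟩) = (-1)·b = (-0.1891 - 0.1382i)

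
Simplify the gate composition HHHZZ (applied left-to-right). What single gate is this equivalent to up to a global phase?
H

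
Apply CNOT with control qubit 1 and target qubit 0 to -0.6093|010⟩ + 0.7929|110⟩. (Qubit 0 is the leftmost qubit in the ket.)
0.7929|010⟩ - 0.6093|110⟩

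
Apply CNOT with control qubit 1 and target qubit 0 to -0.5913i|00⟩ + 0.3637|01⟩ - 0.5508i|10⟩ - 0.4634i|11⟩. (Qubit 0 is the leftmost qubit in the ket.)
-0.5913i|00⟩ - 0.4634i|01⟩ - 0.5508i|10⟩ + 0.3637|11⟩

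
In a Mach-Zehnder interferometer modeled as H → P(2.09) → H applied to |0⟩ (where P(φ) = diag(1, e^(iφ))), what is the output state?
(0.2519 + 0.4341i)|0⟩ + (0.7481 - 0.4341i)|1⟩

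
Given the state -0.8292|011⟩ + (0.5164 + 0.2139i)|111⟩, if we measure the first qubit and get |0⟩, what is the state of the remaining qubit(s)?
-|11⟩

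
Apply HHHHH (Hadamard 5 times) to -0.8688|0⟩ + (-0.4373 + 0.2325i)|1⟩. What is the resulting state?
(-0.9236 + 0.1644i)|0⟩ + (-0.3051 - 0.1644i)|1⟩

H² = I, so H^5 = H: a single Hadamard. With (a, b) = (-0.8688, (-0.4373 + 0.2325i)), H gives ((a + b)/√2, (a − b)/√2) = ((-0.9236 + 0.1644i), (-0.3051 - 0.1644i)).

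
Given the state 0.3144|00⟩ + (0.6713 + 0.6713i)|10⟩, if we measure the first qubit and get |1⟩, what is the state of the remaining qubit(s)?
(1/√2 + (1/√2)i)|0⟩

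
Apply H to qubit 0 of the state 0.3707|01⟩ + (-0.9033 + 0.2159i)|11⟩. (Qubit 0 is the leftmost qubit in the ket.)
(-0.3766 + 0.1527i)|01⟩ + (0.9009 - 0.1527i)|11⟩

H on qubit 0 mixes each pair of kets that differ only in qubit 0: amplitudes (a, b) of (|…0…⟩, |…1…⟩) become ((a + b)/√2, (a − b)/√2). Kets absent from the input have amplitude 0.
(|01⟩, |11⟩): (a, b) = (0.3707, (-0.9033 + 0.2159i)) → ((-0.3766 + 0.1527i), (0.9009 - 0.1527i))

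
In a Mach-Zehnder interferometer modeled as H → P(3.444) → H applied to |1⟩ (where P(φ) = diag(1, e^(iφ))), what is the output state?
(0.9773 + 0.1489i)|0⟩ + (0.02269 - 0.1489i)|1⟩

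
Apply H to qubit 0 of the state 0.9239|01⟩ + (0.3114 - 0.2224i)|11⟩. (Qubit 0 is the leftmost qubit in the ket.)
(0.8735 - 0.1573i)|01⟩ + (0.4331 + 0.1573i)|11⟩

H on qubit 0 mixes each pair of kets that differ only in qubit 0: amplitudes (a, b) of (|…0…⟩, |…1…⟩) become ((a + b)/√2, (a − b)/√2). Kets absent from the input have amplitude 0.
(|01⟩, |11⟩): (a, b) = (0.9239, (0.3114 - 0.2224i)) → ((0.8735 - 0.1573i), (0.4331 + 0.1573i))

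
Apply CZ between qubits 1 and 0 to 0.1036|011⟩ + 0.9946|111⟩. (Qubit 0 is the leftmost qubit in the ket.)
0.1036|011⟩ - 0.9946|111⟩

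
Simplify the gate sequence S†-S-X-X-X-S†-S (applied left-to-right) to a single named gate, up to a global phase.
X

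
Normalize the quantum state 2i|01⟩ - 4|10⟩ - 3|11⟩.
0.3714i|01⟩ - 0.7428|10⟩ - 0.5571|11⟩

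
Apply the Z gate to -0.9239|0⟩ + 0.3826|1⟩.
-0.9239|0⟩ - 0.3826|1⟩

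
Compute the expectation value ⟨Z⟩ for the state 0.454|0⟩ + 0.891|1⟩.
-0.5878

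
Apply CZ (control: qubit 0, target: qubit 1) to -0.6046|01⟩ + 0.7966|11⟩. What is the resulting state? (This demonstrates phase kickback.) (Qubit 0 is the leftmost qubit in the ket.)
-0.6046|01⟩ - 0.7966|11⟩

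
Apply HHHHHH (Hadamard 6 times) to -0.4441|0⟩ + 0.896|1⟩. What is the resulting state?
-0.4441|0⟩ + 0.896|1⟩

H² = I, so an even number of Hadamards cancels: H^6 = I and the state is unchanged.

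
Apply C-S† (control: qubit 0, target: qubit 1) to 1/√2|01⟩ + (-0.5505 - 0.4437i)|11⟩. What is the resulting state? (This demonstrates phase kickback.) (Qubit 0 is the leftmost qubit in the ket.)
1/√2|01⟩ + (-0.4437 + 0.5505i)|11⟩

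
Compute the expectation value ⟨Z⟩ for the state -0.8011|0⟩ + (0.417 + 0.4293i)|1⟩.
0.2836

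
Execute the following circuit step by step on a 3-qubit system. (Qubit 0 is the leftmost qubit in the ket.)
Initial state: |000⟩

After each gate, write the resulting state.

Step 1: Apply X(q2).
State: |001⟩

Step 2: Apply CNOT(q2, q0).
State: |101⟩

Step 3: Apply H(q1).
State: 1/√2|101⟩ + 1/√2|111⟩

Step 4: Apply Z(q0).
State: -1/√2|101⟩ - 1/√2|111⟩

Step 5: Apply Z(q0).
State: 1/√2|101⟩ + 1/√2|111⟩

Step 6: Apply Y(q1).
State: -(1/√2)i|101⟩ + (1/√2)i|111⟩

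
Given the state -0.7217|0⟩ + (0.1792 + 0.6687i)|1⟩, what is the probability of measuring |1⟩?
0.4793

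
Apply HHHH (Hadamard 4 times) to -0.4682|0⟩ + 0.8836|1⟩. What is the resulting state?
-0.4682|0⟩ + 0.8836|1⟩

H² = I, so an even number of Hadamards cancels: H^4 = I and the state is unchanged.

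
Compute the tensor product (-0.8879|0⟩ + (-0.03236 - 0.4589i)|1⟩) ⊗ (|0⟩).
-0.8879|00⟩ + (-0.03236 - 0.4589i)|10⟩

amp(|b₁b₂…⟩) = product of the factor amplitudes for bits b₁, b₂, …; only kets whose every factor amplitude is nonzero survive.
|00⟩: (-0.8879)(1) = -0.8879
|10⟩: (-0.03236 - 0.4589i)(1) = (-0.03236 - 0.4589i)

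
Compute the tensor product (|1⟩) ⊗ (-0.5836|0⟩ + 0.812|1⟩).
-0.5836|10⟩ + 0.812|11⟩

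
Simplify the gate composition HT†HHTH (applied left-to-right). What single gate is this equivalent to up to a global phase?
I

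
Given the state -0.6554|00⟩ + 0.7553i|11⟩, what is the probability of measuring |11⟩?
0.5705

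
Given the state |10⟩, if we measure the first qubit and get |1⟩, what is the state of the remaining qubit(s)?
|0⟩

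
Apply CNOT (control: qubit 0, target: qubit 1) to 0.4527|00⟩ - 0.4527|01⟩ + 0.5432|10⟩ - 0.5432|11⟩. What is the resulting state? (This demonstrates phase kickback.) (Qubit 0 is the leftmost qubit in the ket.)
0.4527|00⟩ - 0.4527|01⟩ - 0.5432|10⟩ + 0.5432|11⟩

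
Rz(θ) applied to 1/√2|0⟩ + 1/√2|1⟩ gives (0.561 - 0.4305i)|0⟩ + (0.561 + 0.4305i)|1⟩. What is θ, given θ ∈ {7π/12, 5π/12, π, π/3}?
5π/12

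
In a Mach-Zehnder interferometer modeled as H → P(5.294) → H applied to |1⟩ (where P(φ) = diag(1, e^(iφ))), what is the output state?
(0.2253 + 0.4178i)|0⟩ + (0.7747 - 0.4178i)|1⟩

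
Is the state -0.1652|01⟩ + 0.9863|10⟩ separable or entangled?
Entangled

Writing the state as a|00⟩ + b|01⟩ + c|10⟩ + d|11⟩, it is a product state iff ad − bc = 0.
Here (a, b, c, d) = (0, -0.1652, 0.9863, 0): ad − bc = (0)(0) − (-0.1652)(0.9863) = 0.1629 ≠ 0, so the state is entangled.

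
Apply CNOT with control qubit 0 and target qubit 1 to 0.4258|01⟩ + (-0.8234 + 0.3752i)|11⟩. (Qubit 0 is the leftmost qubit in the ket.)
0.4258|01⟩ + (-0.8234 + 0.3752i)|10⟩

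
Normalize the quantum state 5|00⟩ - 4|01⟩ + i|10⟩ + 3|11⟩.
0.7001|00⟩ - 0.5601|01⟩ + 0.14i|10⟩ + 0.4201|11⟩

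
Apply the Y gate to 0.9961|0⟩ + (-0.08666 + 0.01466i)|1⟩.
(0.01466 + 0.08666i)|0⟩ + 0.9961i|1⟩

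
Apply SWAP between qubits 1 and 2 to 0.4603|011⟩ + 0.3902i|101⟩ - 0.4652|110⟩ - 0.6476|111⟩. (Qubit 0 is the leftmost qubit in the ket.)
0.4603|011⟩ - 0.4652|101⟩ + 0.3902i|110⟩ - 0.6476|111⟩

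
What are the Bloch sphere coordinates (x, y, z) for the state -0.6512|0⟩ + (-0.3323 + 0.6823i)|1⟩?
(0.4328, -0.8886, -0.1519)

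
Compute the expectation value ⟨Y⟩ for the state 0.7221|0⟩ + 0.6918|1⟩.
0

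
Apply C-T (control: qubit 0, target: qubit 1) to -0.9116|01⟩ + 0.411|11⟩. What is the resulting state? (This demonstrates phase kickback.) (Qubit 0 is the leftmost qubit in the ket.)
-0.9116|01⟩ + (0.2906 + 0.2906i)|11⟩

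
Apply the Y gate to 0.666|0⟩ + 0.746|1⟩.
-0.746i|0⟩ + 0.666i|1⟩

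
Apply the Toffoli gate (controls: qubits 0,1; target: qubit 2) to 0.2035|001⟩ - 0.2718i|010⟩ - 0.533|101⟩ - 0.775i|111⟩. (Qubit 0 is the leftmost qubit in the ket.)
0.2035|001⟩ - 0.2718i|010⟩ - 0.533|101⟩ - 0.775i|110⟩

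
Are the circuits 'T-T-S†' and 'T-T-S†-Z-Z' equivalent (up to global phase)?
Yes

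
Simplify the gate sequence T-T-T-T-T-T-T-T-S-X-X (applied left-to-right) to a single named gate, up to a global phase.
S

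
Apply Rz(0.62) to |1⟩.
(0.9523 + 0.3051i)|1⟩

Rz(0.62) = [[e^(−iθ/2), 0], [0, e^(iθ/2)]] with e^(±iθ/2) = cos(θ/2) ± i·sin(θ/2); θ = 0.62, cos(θ/2) ≈ 0.952334, sin(θ/2) ≈ 0.305059.
With a = amp(|0⟩) = 0 and b = amp(|1⟩) = 1:
new amp(|0⟩) = (0.952334 - 0.305059i)·a = 0
new amp(|1⟩) = (0.952334 + 0.305059i)·b = (0.9523 + 0.3051i)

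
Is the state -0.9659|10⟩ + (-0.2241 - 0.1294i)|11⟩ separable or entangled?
Separable

Writing the state as a|00⟩ + b|01⟩ + c|10⟩ + d|11⟩, it is a product state iff ad − bc = 0.
Here (a, b, c, d) = (0, 0, -0.9659, (-0.2241 - 0.1294i)): ad − bc = (0)(-0.2241 - 0.1294i) − (0)(-0.9659) = 0, so the state is separable.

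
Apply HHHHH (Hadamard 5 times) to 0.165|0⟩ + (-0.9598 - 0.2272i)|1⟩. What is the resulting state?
(-0.562 - 0.1607i)|0⟩ + (0.7954 + 0.1607i)|1⟩

H² = I, so H^5 = H: a single Hadamard. With (a, b) = (0.165, (-0.9598 - 0.2272i)), H gives ((a + b)/√2, (a − b)/√2) = ((-0.562 - 0.1607i), (0.7954 + 0.1607i)).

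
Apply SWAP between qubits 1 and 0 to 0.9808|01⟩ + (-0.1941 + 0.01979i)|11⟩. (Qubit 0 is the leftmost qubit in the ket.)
0.9808|10⟩ + (-0.1941 + 0.01979i)|11⟩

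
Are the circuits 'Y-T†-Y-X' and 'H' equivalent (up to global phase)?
No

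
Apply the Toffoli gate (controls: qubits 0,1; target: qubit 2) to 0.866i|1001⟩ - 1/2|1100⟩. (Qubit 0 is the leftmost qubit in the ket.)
0.866i|1001⟩ - 1/2|1110⟩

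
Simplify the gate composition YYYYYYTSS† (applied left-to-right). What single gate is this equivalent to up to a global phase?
T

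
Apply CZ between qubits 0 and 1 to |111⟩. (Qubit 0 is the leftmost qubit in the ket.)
-|111⟩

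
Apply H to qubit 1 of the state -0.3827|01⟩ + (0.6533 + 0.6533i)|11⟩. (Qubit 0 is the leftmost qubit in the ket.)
-0.2706|00⟩ + 0.2706|01⟩ + (0.462 + 0.462i)|10⟩ + (-0.462 - 0.462i)|11⟩

H on qubit 1 mixes each pair of kets that differ only in qubit 1: amplitudes (a, b) of (|…0…⟩, |…1…⟩) become ((a + b)/√2, (a − b)/√2). Kets absent from the input have amplitude 0.
(|00⟩, |01⟩): (a, b) = (0, -0.3827) → (-0.2706, 0.2706)
(|10⟩, |11⟩): (a, b) = (0, (0.6533 + 0.6533i)) → ((0.462 + 0.462i), (-0.462 - 0.462i))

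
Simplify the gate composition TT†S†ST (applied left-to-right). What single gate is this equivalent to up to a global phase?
T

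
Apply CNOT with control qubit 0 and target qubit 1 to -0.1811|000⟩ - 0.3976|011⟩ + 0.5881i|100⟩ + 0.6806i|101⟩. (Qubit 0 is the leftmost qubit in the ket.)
-0.1811|000⟩ - 0.3976|011⟩ + 0.5881i|110⟩ + 0.6806i|111⟩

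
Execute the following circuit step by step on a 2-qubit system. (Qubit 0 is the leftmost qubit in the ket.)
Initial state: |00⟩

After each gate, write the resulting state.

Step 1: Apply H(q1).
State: 1/√2|00⟩ + 1/√2|01⟩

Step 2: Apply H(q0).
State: 1/2|00⟩ + 1/2|01⟩ + 1/2|10⟩ + 1/2|11⟩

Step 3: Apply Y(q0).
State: -(1/2)i|00⟩ - (1/2)i|01⟩ + (1/2)i|10⟩ + (1/2)i|11⟩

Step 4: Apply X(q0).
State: (1/2)i|00⟩ + (1/2)i|01⟩ - (1/2)i|10⟩ - (1/2)i|11⟩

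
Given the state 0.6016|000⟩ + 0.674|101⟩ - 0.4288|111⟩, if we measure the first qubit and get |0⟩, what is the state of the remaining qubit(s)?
|00⟩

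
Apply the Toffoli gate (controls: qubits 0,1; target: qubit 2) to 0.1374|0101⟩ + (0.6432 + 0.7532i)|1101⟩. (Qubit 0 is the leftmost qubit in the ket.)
0.1374|0101⟩ + (0.6432 + 0.7532i)|1111⟩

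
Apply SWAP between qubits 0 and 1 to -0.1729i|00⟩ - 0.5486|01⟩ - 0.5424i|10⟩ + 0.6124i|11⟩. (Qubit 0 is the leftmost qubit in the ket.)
-0.1729i|00⟩ - 0.5424i|01⟩ - 0.5486|10⟩ + 0.6124i|11⟩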